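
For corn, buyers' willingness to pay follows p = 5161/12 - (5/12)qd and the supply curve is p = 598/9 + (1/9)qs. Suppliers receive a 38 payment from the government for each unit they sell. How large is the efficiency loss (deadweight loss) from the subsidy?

Pre-subsidy: 5161/12 - (5/12)q = 598/9 + (1/9)q gives q* = 689 and p* = 143.
With the subsidy, sellers receive ps = pb + 38 for each unit, where pb is the price buyers pay.
On the curves, pb = 5161/12 - (5/12)q and ps = 598/9 + (1/9)q; the wedge ps − pb = 38 gives 598/9 + (1/9)q − (5161/12 - (5/12)q) = 38, so q' = 761.
Then pb = 5161/12 − (5/12)·761 = 113 and ps = 598/9 + (1/9)·761 = 151.
The subsidy expands output by 761 − 689 = 72 past the efficient level; on those units the gap between marginal cost and willingness to pay runs from 0 up to 38.
DWL = ½ × 38 × 72 = 1368.

Deadweight loss = 1368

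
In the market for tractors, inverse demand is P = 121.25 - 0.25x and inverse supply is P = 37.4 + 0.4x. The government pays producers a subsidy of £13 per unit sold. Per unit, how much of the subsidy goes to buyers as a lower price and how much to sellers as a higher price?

Buyers gain £5 per unit; sellers gain £8 per unit

Pre-subsidy: 121.25 - 0.25x = 37.4 + 0.4x gives x* = 129 and P* = 89.
With the subsidy, sellers receive Ps = Pb + 13 for each unit, where Pb is the price buyers pay.
On the curves, Pb = 121.25 - 0.25x and Ps = 37.4 + 0.4x; the wedge Ps − Pb = 13 gives 37.4 + 0.4x − (121.25 - 0.25x) = 13, so x' = 149.
Then Pb = 121.25 − 0.25·149 = 84 and Ps = 37.4 + 0.4·149 = 97.
Buyers' price falls by P* − Pb = 89 − 84 = 5; sellers' price rises by Ps − P* = 97 − 89 = 8.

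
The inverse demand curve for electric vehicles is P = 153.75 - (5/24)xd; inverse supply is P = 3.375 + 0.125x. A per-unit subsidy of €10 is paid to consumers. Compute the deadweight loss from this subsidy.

Pre-subsidy: 153.75 - (5/24)x = 3.375 + 0.125x gives x* = 451.125 and P* = 59.765625.
With the rebate, buyers effectively pay Pb = Ps − 10, where Ps is the price sellers receive.
On the curves, Pb = 153.75 - (5/24)x and Ps = 3.375 + 0.125x; the wedge Ps − Pb = 10 gives 3.375 + 0.125x − (153.75 - (5/24)x) = 10, so x' = 481.125.
Then Pb = 153.75 − (5/24)·481.125 = 53.515625 and Ps = 3.375 + 0.125·481.125 = 63.515625.
The subsidy expands output by 481.125 − 451.125 = 30 past the efficient level; on those units the gap between marginal cost and willingness to pay runs from 0 up to 10.
DWL = ½ × 10 × 30 = 150.

Deadweight loss = €150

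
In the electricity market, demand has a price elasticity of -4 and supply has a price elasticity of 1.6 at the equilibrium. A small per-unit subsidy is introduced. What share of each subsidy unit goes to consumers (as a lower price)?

Consumer share = 2/7

For a small subsidy around the equilibrium, the benefit split depends on the relative slopes, which at a point are proportional to the elasticities.
Buyer share = εs/(εs + |εd|) = 1.6/(1.6 + 4) = 2/7; seller share = |εd|/(εs + |εd|) = 5/7.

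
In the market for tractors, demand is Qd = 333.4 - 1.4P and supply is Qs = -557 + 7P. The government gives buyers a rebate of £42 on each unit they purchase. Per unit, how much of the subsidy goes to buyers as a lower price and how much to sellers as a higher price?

Pre-subsidy: 333.4 - 1.4P = -557 + 7P gives P* = 106, Q* = 185.
With the rebate, buyers effectively pay Pb = Ps − 42, where Ps is the price sellers receive.
Demand in terms of Ps becomes Qd = 333.4 − 1.4(Ps − 42) = 392.2 - 1.4Ps. Setting this equal to supply: 392.2 - 1.4Ps = -557 + 7Ps, so Ps = 113.
Buyers pay Pb = 113 − 42 = 71; Q' = -557 + 7·113 = 234.
Buyers' price falls by P* − Pb = 106 − 71 = 35; sellers' price rises by Ps − P* = 113 − 106 = 7.

Buyers gain £35 per unit; sellers gain £7 per unit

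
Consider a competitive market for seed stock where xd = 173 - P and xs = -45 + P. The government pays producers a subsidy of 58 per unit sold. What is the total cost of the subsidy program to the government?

Pre-subsidy: 173 - P = -45 + P gives P* = 109, x* = 64.
With the subsidy, sellers receive Ps = Pb + 58 for each unit, where Pb is the price buyers pay.
Supply in terms of Pb becomes xs = -45 + 1(Pb + 58) = 13 + Pb. Setting this equal to demand: 173 - Pb = 13 + Pb, so Pb = 80.
Sellers receive Ps = 80 + 58 = 138; x' = 173 − 1·80 = 93.
Government outlay = subsidy × quantity = 58 × 93 = 5394.

Government cost = 5394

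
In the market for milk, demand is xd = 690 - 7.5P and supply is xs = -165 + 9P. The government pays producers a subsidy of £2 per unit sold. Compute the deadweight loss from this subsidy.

Pre-subsidy: 690 - 7.5P = -165 + 9P gives P* = 570/11, x* = 3315/11.
With the subsidy, sellers receive Ps = Pb + 2 for each unit, where Pb is the price buyers pay.
Supply in terms of Pb becomes xs = -165 + 9(Pb + 2) = -147 + 9Pb. Setting this equal to demand: 690 - 7.5Pb = -147 + 9Pb, so Pb = 558/11.
Sellers receive Ps = 558/11 + 2 = 580/11; x' = 690 − 7.5·(558/11) = 3405/11.
The subsidy expands output by 3405/11 − 3315/11 = 90/11 past the efficient level; on those units the gap between marginal cost and willingness to pay runs from 0 up to 2.
DWL = ½ × 2 × 90/11 = 90/11.

Deadweight loss = 90/11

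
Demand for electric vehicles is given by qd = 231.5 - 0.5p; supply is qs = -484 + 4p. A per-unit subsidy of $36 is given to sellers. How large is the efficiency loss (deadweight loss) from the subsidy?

Pre-subsidy: 231.5 - 0.5p = -484 + 4p gives p* = 159, q* = 152.
With the subsidy, sellers receive ps = pb + 36 for each unit, where pb is the price buyers pay.
Supply in terms of pb becomes qs = -484 + 4(pb + 36) = -340 + 4pb. Setting this equal to demand: 231.5 - 0.5pb = -340 + 4pb, so pb = 127.
Sellers receive ps = 127 + 36 = 163; q' = 231.5 − 0.5·127 = 168.
The subsidy expands output by 168 − 152 = 16 past the efficient level; on those units the gap between marginal cost and willingness to pay runs from 0 up to 36.
DWL = ½ × 36 × 16 = 288.

Deadweight loss = $288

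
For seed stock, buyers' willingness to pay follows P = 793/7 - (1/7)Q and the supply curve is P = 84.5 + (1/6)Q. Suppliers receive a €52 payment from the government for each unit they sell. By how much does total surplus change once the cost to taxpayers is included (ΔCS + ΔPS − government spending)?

Net change in total surplus = -€4368

Pre-subsidy: 793/7 - (1/7)Q = 84.5 + (1/6)Q gives Q* = 93 and P* = 100.
With the subsidy, sellers receive Ps = Pb + 52 for each unit, where Pb is the price buyers pay.
On the curves, Pb = 793/7 - (1/7)Q and Ps = 84.5 + (1/6)Q; the wedge Ps − Pb = 52 gives 84.5 + (1/6)Q − (793/7 - (1/7)Q) = 52, so Q' = 261.
Then Pb = 793/7 − (1/7)·261 = 76 and Ps = 84.5 + (1/6)·261 = 128.
ΔCS = ½(93 + 261)(100 − 76) = 4248; ΔPS = ½(93 + 261)(128 − 100) = 4956.
Government spending = 52 × 261 = 13572.
Net change = 4248 + 4956 − 13572 = -4368. The loss equals the DWL triangle ½·52·168.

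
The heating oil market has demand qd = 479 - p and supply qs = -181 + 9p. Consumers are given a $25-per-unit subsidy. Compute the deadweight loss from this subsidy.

Pre-subsidy: 479 - p = -181 + 9p gives p* = 66, q* = 413.
With the rebate, buyers effectively pay pb = ps − 25, where ps is the price sellers receive.
Demand in terms of ps becomes qd = 479 − 1(ps − 25) = 504 - ps. Setting this equal to supply: 504 - ps = -181 + 9ps, so ps = 68.5.
Buyers pay pb = 68.5 − 25 = 43.5; q' = -181 + 9·68.5 = 435.5.
The subsidy expands output by 435.5 − 413 = 22.5 past the efficient level; on those units the gap between marginal cost and willingness to pay runs from 0 up to 25.
DWL = ½ × 25 × 22.5 = 281.25.

Deadweight loss = $281.25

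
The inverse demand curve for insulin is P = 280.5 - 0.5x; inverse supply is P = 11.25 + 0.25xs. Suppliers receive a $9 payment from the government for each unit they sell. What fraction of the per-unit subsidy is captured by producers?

Producer share = 1/3

Pre-subsidy: 280.5 - 0.5x = 11.25 + 0.25x gives x* = 359 and P* = 101.
With the subsidy, sellers receive Ps = Pb + 9 for each unit, where Pb is the price buyers pay.
On the curves, Pb = 280.5 - 0.5x and Ps = 11.25 + 0.25x; the wedge Ps − Pb = 9 gives 11.25 + 0.25x − (280.5 - 0.5x) = 9, so x' = 371.
Then Pb = 280.5 − 0.5·371 = 95 and Ps = 11.25 + 0.25·371 = 104.
Buyers' price falls by P* − Pb = 101 − 95 = 6; sellers' price rises by Ps − P* = 104 − 101 = 3.
So producers capture 3/9 = 1/3 of each unit of subsidy.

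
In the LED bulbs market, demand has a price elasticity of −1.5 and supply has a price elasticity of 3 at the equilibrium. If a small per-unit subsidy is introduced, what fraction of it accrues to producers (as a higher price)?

For a small subsidy around the equilibrium, the benefit split depends on the relative slopes, which at a point are proportional to the elasticities.
Buyer share = εs/(εs + |εd|) = 3/(3 + 1.5) = 2/3; seller share = |εd|/(εs + |εd|) = 1/3.
So producers capture 1/3 of the subsidy.

Producer share = 1/3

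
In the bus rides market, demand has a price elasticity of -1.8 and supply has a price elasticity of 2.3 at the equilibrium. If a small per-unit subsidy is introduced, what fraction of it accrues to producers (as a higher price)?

Producer share = 18/41

For a small subsidy around the equilibrium, the benefit split depends on the relative slopes, which at a point are proportional to the elasticities.
Buyer share = εs/(εs + |εd|) = 2.3/(2.3 + 1.8) = 23/41; seller share = |εd|/(εs + |εd|) = 18/41.
So producers capture 18/41 of the subsidy.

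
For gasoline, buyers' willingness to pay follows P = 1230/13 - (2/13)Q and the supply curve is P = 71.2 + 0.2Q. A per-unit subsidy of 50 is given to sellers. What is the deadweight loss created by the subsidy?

Pre-subsidy: 1230/13 - (2/13)Q = 71.2 + 0.2Q gives Q* = 1522/23 and P* = 1942/23.
With the subsidy, sellers receive Ps = Pb + 50 for each unit, where Pb is the price buyers pay.
On the curves, Pb = 1230/13 - (2/13)Q and Ps = 71.2 + 0.2Q; the wedge Ps − Pb = 50 gives 71.2 + 0.2Q − (1230/13 - (2/13)Q) = 50, so Q' = 4772/23.
Then Pb = 1230/13 − (2/13)·(4772/23) = 1442/23 and Ps = 71.2 + 0.2·(4772/23) = 2592/23.
The subsidy expands output by 4772/23 − 1522/23 = 3250/23 past the efficient level; on those units the gap between marginal cost and willingness to pay runs from 0 up to 50.
DWL = ½ × 50 × 3250/23 = 81250/23.

Deadweight loss = 81250/23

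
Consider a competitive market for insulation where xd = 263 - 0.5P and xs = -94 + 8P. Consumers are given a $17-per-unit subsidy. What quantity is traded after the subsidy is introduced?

x' = 250

Pre-subsidy: 263 - 0.5P = -94 + 8P gives P* = 42, x* = 242.
With the rebate, buyers effectively pay Pb = Ps − 17, where Ps is the price sellers receive.
Demand in terms of Ps becomes xd = 263 − 0.5(Ps − 17) = 271.5 - 0.5Ps. Setting this equal to supply: 271.5 - 0.5Ps = -94 + 8Ps, so Ps = 43.
Buyers pay Pb = 43 − 17 = 26; x' = -94 + 8·43 = 250.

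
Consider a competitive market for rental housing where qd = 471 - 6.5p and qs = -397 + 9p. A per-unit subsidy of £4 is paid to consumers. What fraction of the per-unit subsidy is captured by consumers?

Pre-subsidy: 471 - 6.5p = -397 + 9p gives p* = 56, q* = 107.
With the rebate, buyers effectively pay pb = ps − 4, where ps is the price sellers receive.
Demand in terms of ps becomes qd = 471 − 6.5(ps − 4) = 497 - 6.5ps. Setting this equal to supply: 497 - 6.5ps = -397 + 9ps, so ps = 1788/31.
Buyers pay pb = 1788/31 − 4 = 1664/31; q' = -397 + 9·(1788/31) = 3785/31.
Buyers' price falls by p* − pb = 56 − 1664/31 = 72/31; sellers' price rises by ps − p* = 1788/31 − 56 = 52/31.
So consumers capture (72/31)/4 = 18/31 of each unit of subsidy.

Consumer share = 18/31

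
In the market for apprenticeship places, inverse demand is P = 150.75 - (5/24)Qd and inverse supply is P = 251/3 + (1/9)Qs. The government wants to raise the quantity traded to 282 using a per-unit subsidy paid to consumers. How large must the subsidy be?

Required subsidy s = 23 per unit

At Q = 282, from the demand curve buyers pay Pb = 150.75 − (5/24)·282 = 92; from the supply curve sellers need Ps = 251/3 + (1/9)·282 = 115.
The subsidy must fill the gap: s = Ps − Pb = 115 − 92 = 23.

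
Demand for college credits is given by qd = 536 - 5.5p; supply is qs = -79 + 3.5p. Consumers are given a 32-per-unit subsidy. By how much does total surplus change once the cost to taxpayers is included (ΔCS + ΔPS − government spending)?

Pre-subsidy: 536 - 5.5p = -79 + 3.5p gives p* = 205/3, q* = 961/6.
With the rebate, buyers effectively pay pb = ps − 32, where ps is the price sellers receive.
Demand in terms of ps becomes qd = 536 − 5.5(ps − 32) = 712 - 5.5ps. Setting this equal to supply: 712 - 5.5ps = -79 + 3.5ps, so ps = 791/9.
Buyers pay pb = 791/9 − 32 = 503/9; q' = -79 + 3.5·(791/9) = 4115/18.
ΔCS = ½(961/6 + 4115/18)(205/3 − 503/9) = 195944/81; ΔPS = ½(961/6 + 4115/18)(791/9 − 205/3) = 307912/81.
Government spending = 32 × 4115/18 = 65840/9.
Net change = 195944/81 + 307912/81 − 65840/9 = -9856/9. The loss equals the DWL triangle ½·32·616/9.

Net change in total surplus = -9856/9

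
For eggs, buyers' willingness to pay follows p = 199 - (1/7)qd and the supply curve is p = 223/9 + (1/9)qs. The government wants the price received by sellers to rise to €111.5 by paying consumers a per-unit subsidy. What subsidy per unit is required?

At a seller price of 111.5, quantity supplied is -223 + 9·111.5 = 780.5.
Buyers absorb 780.5 only when they pay pb = 199 − (1/7)·780.5 = 87.5.
s = ps − pb = 111.5 − 87.5 = 24.

Required subsidy s = €24 per unit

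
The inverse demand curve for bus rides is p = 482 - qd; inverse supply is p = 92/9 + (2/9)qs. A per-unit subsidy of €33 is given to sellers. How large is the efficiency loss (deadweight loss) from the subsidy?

Deadweight loss = €445.5

Pre-subsidy: 482 - q = 92/9 + (2/9)q gives q* = 386 and p* = 96.
With the subsidy, sellers receive ps = pb + 33 for each unit, where pb is the price buyers pay.
On the curves, pb = 482 - q and ps = 92/9 + (2/9)q; the wedge ps − pb = 33 gives 92/9 + (2/9)q − (482 - q) = 33, so q' = 413.
Then pb = 482 − 1·413 = 69 and ps = 92/9 + (2/9)·413 = 102.
The subsidy expands output by 413 − 386 = 27 past the efficient level; on those units the gap between marginal cost and willingness to pay runs from 0 up to 33.
DWL = ½ × 33 × 27 = 445.5.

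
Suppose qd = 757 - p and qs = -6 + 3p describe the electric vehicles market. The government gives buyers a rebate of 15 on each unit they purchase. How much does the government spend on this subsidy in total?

Pre-subsidy: 757 - p = -6 + 3p gives p* = 190.75, q* = 566.25.
With the rebate, buyers effectively pay pb = ps − 15, where ps is the price sellers receive.
Demand in terms of ps becomes qd = 757 − 1(ps − 15) = 772 - ps. Setting this equal to supply: 772 - ps = -6 + 3ps, so ps = 194.5.
Buyers pay pb = 194.5 − 15 = 179.5; q' = -6 + 3·194.5 = 577.5.
Government outlay = subsidy × quantity = 15 × 577.5 = 8662.5.

Government cost = 8662.5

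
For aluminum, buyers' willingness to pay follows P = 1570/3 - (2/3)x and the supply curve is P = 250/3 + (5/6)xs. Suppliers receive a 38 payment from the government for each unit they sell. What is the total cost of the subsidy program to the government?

Pre-subsidy: 1570/3 - (2/3)x = 250/3 + (5/6)x gives x* = 880/3 and P* = 2950/9.
With the subsidy, sellers receive Ps = Pb + 38 for each unit, where Pb is the price buyers pay.
On the curves, Pb = 1570/3 - (2/3)x and Ps = 250/3 + (5/6)x; the wedge Ps − Pb = 38 gives 250/3 + (5/6)x − (1570/3 - (2/3)x) = 38, so x' = 956/3.
Then Pb = 1570/3 − (2/3)·(956/3) = 2798/9 and Ps = 250/3 + (5/6)·(956/3) = 3140/9.
Government outlay = subsidy × quantity = 38 × 956/3 = 36328/3.

Government cost = 36328/3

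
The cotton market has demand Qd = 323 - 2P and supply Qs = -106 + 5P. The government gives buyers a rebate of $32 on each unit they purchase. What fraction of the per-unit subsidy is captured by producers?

Pre-subsidy: 323 - 2P = -106 + 5P gives P* = 429/7, Q* = 1403/7.
With the rebate, buyers effectively pay Pb = Ps − 32, where Ps is the price sellers receive.
Demand in terms of Ps becomes Qd = 323 − 2(Ps − 32) = 387 - 2Ps. Setting this equal to supply: 387 - 2Ps = -106 + 5Ps, so Ps = 493/7.
Buyers pay Pb = 493/7 − 32 = 269/7; Q' = -106 + 5·(493/7) = 1723/7.
Buyers' price falls by P* − Pb = 429/7 − 269/7 = 160/7; sellers' price rises by Ps − P* = 493/7 − 429/7 = 64/7.
So producers capture (64/7)/32 = 2/7 of each unit of subsidy.

Producer share = 2/7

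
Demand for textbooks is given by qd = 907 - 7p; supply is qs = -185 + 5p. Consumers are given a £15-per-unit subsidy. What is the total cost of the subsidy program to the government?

Pre-subsidy: 907 - 7p = -185 + 5p gives p* = 91, q* = 270.
With the rebate, buyers effectively pay pb = ps − 15, where ps is the price sellers receive.
Demand in terms of ps becomes qd = 907 − 7(ps − 15) = 1012 - 7ps. Setting this equal to supply: 1012 - 7ps = -185 + 5ps, so ps = 99.75.
Buyers pay pb = 99.75 − 15 = 84.75; q' = -185 + 5·99.75 = 313.75.
Government outlay = subsidy × quantity = 15 × 313.75 = 4706.25.

Government cost = £4706.25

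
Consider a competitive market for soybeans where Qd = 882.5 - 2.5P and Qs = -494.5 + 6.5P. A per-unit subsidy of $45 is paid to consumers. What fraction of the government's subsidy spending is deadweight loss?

Pre-subsidy: 882.5 - 2.5P = -494.5 + 6.5P gives P* = 153, Q* = 500.
With the rebate, buyers effectively pay Pb = Ps − 45, where Ps is the price sellers receive.
Demand in terms of Ps becomes Qd = 882.5 − 2.5(Ps − 45) = 995 - 2.5Ps. Setting this equal to supply: 995 - 2.5Ps = -494.5 + 6.5Ps, so Ps = 165.5.
Buyers pay Pb = 165.5 − 45 = 120.5; Q' = -494.5 + 6.5·165.5 = 581.25.
ΔCS = ½(500 + 581.25)(153 − 120.5) = 17570.3125; ΔPS = ½(500 + 581.25)(165.5 − 153) = 6757.8125.
Government spending = 45 × 581.25 = 26156.25.
DWL = ½ × 45 × (581.25 − 500) = 1828.125; fraction = 1828.125 / 26156.25 = 13/186.

DWL / government spending = 13/186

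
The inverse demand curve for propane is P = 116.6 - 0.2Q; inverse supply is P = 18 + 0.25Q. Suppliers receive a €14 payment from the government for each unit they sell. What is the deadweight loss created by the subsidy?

Deadweight loss = 1960/9

Pre-subsidy: 116.6 - 0.2Q = 18 + 0.25Q gives Q* = 1972/9 and P* = 655/9.
With the subsidy, sellers receive Ps = Pb + 14 for each unit, where Pb is the price buyers pay.
On the curves, Pb = 116.6 - 0.2Q and Ps = 18 + 0.25Q; the wedge Ps − Pb = 14 gives 18 + 0.25Q − (116.6 - 0.2Q) = 14, so Q' = 2252/9.
Then Pb = 116.6 − 0.2·(2252/9) = 599/9 and Ps = 18 + 0.25·(2252/9) = 725/9.
The subsidy expands output by 2252/9 − 1972/9 = 280/9 past the efficient level; on those units the gap between marginal cost and willingness to pay runs from 0 up to 14.
DWL = ½ × 14 × 280/9 = 1960/9.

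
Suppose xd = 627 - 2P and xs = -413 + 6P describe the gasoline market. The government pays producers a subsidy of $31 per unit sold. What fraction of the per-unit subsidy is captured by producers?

Pre-subsidy: 627 - 2P = -413 + 6P gives P* = 130, x* = 367.
With the subsidy, sellers receive Ps = Pb + 31 for each unit, where Pb is the price buyers pay.
Supply in terms of Pb becomes xs = -413 + 6(Pb + 31) = -227 + 6Pb. Setting this equal to demand: 627 - 2Pb = -227 + 6Pb, so Pb = 106.75.
Sellers receive Ps = 106.75 + 31 = 137.75; x' = 627 − 2·106.75 = 413.5.
Buyers' price falls by P* − Pb = 130 − 106.75 = 23.25; sellers' price rises by Ps − P* = 137.75 − 130 = 7.75.
So producers capture 7.75/31 = 0.25 of each unit of subsidy.

Producer share = 0.25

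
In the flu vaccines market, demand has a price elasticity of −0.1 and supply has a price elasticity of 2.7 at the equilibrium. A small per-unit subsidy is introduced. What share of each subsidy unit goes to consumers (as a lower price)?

Consumer share = 27/28

For a small subsidy around the equilibrium, the benefit split depends on the relative slopes, which at a point are proportional to the elasticities.
Buyer share = εs/(εs + |εd|) = 2.7/(2.7 + 0.1) = 27/28; seller share = |εd|/(εs + |εd|) = 1/28.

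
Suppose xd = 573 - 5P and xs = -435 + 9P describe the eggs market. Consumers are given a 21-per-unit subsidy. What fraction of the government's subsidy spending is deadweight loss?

DWL / government spending = 45/374

Pre-subsidy: 573 - 5P = -435 + 9P gives P* = 72, x* = 213.
With the rebate, buyers effectively pay Pb = Ps − 21, where Ps is the price sellers receive.
Demand in terms of Ps becomes xd = 573 − 5(Ps − 21) = 678 - 5Ps. Setting this equal to supply: 678 - 5Ps = -435 + 9Ps, so Ps = 79.5.
Buyers pay Pb = 79.5 − 21 = 58.5; x' = -435 + 9·79.5 = 280.5.
ΔCS = ½(213 + 280.5)(72 − 58.5) = 3331.125; ΔPS = ½(213 + 280.5)(79.5 − 72) = 1850.625.
Government spending = 21 × 280.5 = 5890.5.
DWL = ½ × 21 × (280.5 − 213) = 708.75; fraction = 708.75 / 5890.5 = 45/374.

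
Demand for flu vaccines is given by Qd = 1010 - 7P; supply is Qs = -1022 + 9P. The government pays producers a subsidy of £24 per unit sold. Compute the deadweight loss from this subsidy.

Deadweight loss = £1134

Pre-subsidy: 1010 - 7P = -1022 + 9P gives P* = 127, Q* = 121.
With the subsidy, sellers receive Ps = Pb + 24 for each unit, where Pb is the price buyers pay.
Supply in terms of Pb becomes Qs = -1022 + 9(Pb + 24) = -806 + 9Pb. Setting this equal to demand: 1010 - 7Pb = -806 + 9Pb, so Pb = 113.5.
Sellers receive Ps = 113.5 + 24 = 137.5; Q' = 1010 − 7·113.5 = 215.5.
The subsidy expands output by 215.5 − 121 = 94.5 past the efficient level; on those units the gap between marginal cost and willingness to pay runs from 0 up to 24.
DWL = ½ × 24 × 94.5 = 1134.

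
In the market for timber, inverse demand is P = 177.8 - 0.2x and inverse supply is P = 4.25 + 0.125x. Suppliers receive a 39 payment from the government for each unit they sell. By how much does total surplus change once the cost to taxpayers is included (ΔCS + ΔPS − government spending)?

Net change in total surplus = -2340

Pre-subsidy: 177.8 - 0.2x = 4.25 + 0.125x gives x* = 534 and P* = 71.
With the subsidy, sellers receive Ps = Pb + 39 for each unit, where Pb is the price buyers pay.
On the curves, Pb = 177.8 - 0.2x and Ps = 4.25 + 0.125x; the wedge Ps − Pb = 39 gives 4.25 + 0.125x − (177.8 - 0.2x) = 39, so x' = 654.
Then Pb = 177.8 − 0.2·654 = 47 and Ps = 4.25 + 0.125·654 = 86.
ΔCS = ½(534 + 654)(71 − 47) = 14256; ΔPS = ½(534 + 654)(86 − 71) = 8910.
Government spending = 39 × 654 = 25506.
Net change = 14256 + 8910 − 25506 = -2340. The loss equals the DWL triangle ½·39·120.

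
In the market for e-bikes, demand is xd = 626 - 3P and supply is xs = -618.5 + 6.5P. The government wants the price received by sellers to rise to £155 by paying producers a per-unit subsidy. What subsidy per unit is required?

Required subsidy s = £76 per unit

At a seller price of 155, quantity supplied is -618.5 + 6.5·155 = 389.
Buyers absorb 389 only when they pay Pb with 626 − 3·Pb = 389, i.e. Pb = 79.
s = Ps − Pb = 155 − 79 = 76.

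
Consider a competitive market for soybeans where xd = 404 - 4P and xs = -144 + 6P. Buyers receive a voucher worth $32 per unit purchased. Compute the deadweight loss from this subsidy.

Pre-subsidy: 404 - 4P = -144 + 6P gives P* = 54.8, x* = 184.8.
With the rebate, buyers effectively pay Pb = Ps − 32, where Ps is the price sellers receive.
Demand in terms of Ps becomes xd = 404 − 4(Ps − 32) = 532 - 4Ps. Setting this equal to supply: 532 - 4Ps = -144 + 6Ps, so Ps = 67.6.
Buyers pay Pb = 67.6 − 32 = 35.6; x' = -144 + 6·67.6 = 261.6.
The subsidy expands output by 261.6 − 184.8 = 76.8 past the efficient level; on those units the gap between marginal cost and willingness to pay runs from 0 up to 32.
DWL = ½ × 32 × 76.8 = 1228.8.

Deadweight loss = $1228.8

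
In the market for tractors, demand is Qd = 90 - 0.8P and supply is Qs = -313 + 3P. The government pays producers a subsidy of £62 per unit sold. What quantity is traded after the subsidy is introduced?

Q' = 842/19

Pre-subsidy: 90 - 0.8P = -313 + 3P gives P* = 2015/19, Q* = 98/19.
With the subsidy, sellers receive Ps = Pb + 62 for each unit, where Pb is the price buyers pay.
Supply in terms of Pb becomes Qs = -313 + 3(Pb + 62) = -127 + 3Pb. Setting this equal to demand: 90 - 0.8Pb = -127 + 3Pb, so Pb = 1085/19.
Sellers receive Ps = 1085/19 + 62 = 2263/19; Q' = 90 − 0.8·(1085/19) = 842/19.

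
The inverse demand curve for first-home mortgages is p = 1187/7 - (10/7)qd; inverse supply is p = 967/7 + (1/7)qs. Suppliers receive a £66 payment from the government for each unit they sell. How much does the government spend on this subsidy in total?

Pre-subsidy: 1187/7 - (10/7)q = 967/7 + (1/7)q gives q* = 20 and p* = 141.
With the subsidy, sellers receive ps = pb + 66 for each unit, where pb is the price buyers pay.
On the curves, pb = 1187/7 - (10/7)q and ps = 967/7 + (1/7)q; the wedge ps − pb = 66 gives 967/7 + (1/7)q − (1187/7 - (10/7)q) = 66, so q' = 62.
Then pb = 1187/7 − (10/7)·62 = 81 and ps = 967/7 + (1/7)·62 = 147.
Government outlay = subsidy × quantity = 66 × 62 = 4092.

Government cost = £4092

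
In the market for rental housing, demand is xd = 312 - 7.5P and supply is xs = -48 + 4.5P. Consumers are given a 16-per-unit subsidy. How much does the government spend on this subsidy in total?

Pre-subsidy: 312 - 7.5P = -48 + 4.5P gives P* = 30, x* = 87.
With the rebate, buyers effectively pay Pb = Ps − 16, where Ps is the price sellers receive.
Demand in terms of Ps becomes xd = 312 − 7.5(Ps − 16) = 432 - 7.5Ps. Setting this equal to supply: 432 - 7.5Ps = -48 + 4.5Ps, so Ps = 40.
Buyers pay Pb = 40 − 16 = 24; x' = -48 + 4.5·40 = 132.
Government outlay = subsidy × quantity = 16 × 132 = 2112.

Government cost = 2112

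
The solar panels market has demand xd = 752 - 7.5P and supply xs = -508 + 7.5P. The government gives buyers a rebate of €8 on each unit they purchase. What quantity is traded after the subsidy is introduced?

x' = 152

Pre-subsidy: 752 - 7.5P = -508 + 7.5P gives P* = 84, x* = 122.
With the rebate, buyers effectively pay Pb = Ps − 8, where Ps is the price sellers receive.
Demand in terms of Ps becomes xd = 752 − 7.5(Ps − 8) = 812 - 7.5Ps. Setting this equal to supply: 812 - 7.5Ps = -508 + 7.5Ps, so Ps = 88.
Buyers pay Pb = 88 − 8 = 80; x' = -508 + 7.5·88 = 152.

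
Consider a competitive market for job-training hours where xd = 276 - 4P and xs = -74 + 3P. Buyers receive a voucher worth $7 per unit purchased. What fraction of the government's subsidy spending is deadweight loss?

Pre-subsidy: 276 - 4P = -74 + 3P gives P* = 50, x* = 76.
With the rebate, buyers effectively pay Pb = Ps − 7, where Ps is the price sellers receive.
Demand in terms of Ps becomes xd = 276 − 4(Ps − 7) = 304 - 4Ps. Setting this equal to supply: 304 - 4Ps = -74 + 3Ps, so Ps = 54.
Buyers pay Pb = 54 − 7 = 47; x' = -74 + 3·54 = 88.
ΔCS = ½(76 + 88)(50 − 47) = 246; ΔPS = ½(76 + 88)(54 − 50) = 328.
Government spending = 7 × 88 = 616.
DWL = ½ × 7 × (88 − 76) = 42; fraction = 42 / 616 = 3/44.

DWL / government spending = 3/44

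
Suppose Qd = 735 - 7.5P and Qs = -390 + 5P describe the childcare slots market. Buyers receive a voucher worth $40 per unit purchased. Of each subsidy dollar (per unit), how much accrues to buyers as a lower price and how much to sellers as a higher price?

Buyers gain $16 per unit; sellers gain $24 per unit

Pre-subsidy: 735 - 7.5P = -390 + 5P gives P* = 90, Q* = 60.
With the rebate, buyers effectively pay Pb = Ps − 40, where Ps is the price sellers receive.
Demand in terms of Ps becomes Qd = 735 − 7.5(Ps − 40) = 1035 - 7.5Ps. Setting this equal to supply: 1035 - 7.5Ps = -390 + 5Ps, so Ps = 114.
Buyers pay Pb = 114 − 40 = 74; Q' = -390 + 5·114 = 180.
Buyers' price falls by P* − Pb = 90 − 74 = 16; sellers' price rises by Ps − P* = 114 − 90 = 24.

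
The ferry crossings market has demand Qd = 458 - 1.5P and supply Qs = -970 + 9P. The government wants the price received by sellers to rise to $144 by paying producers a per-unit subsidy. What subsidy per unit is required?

Required subsidy s = $56 per unit

At a seller price of 144, quantity supplied is -970 + 9·144 = 326.
Buyers absorb 326 only when they pay Pb with 458 − 1.5·Pb = 326, i.e. Pb = 88.
s = Ps − Pb = 144 − 88 = 56.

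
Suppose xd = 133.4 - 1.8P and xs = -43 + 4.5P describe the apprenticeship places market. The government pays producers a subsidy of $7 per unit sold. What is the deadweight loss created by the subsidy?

Deadweight loss = $31.5

Pre-subsidy: 133.4 - 1.8P = -43 + 4.5P gives P* = 28, x* = 83.
With the subsidy, sellers receive Ps = Pb + 7 for each unit, where Pb is the price buyers pay.
Supply in terms of Pb becomes xs = -43 + 4.5(Pb + 7) = -11.5 + 4.5Pb. Setting this equal to demand: 133.4 - 1.8Pb = -11.5 + 4.5Pb, so Pb = 23.
Sellers receive Ps = 23 + 7 = 30; x' = 133.4 − 1.8·23 = 92.
The subsidy expands output by 92 − 83 = 9 past the efficient level; on those units the gap between marginal cost and willingness to pay runs from 0 up to 7.
DWL = ½ × 7 × 9 = 31.5.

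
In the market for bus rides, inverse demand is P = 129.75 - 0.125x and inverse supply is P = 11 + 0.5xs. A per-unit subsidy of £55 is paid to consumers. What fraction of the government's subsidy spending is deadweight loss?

DWL / government spending = 22/139

Pre-subsidy: 129.75 - 0.125x = 11 + 0.5x gives x* = 190 and P* = 106.
With the rebate, buyers effectively pay Pb = Ps − 55, where Ps is the price sellers receive.
On the curves, Pb = 129.75 - 0.125x and Ps = 11 + 0.5x; the wedge Ps − Pb = 55 gives 11 + 0.5x − (129.75 - 0.125x) = 55, so x' = 278.
Then Pb = 129.75 − 0.125·278 = 95 and Ps = 11 + 0.5·278 = 150.
ΔCS = ½(190 + 278)(106 − 95) = 2574; ΔPS = ½(190 + 278)(150 − 106) = 10296.
Government spending = 55 × 278 = 15290.
DWL = ½ × 55 × (278 − 190) = 2420; fraction = 2420 / 15290 = 22/139.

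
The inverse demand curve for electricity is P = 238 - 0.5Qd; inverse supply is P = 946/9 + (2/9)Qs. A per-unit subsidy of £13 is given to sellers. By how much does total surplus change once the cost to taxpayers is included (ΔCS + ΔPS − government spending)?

Pre-subsidy: 238 - 0.5Q = 946/9 + (2/9)Q gives Q* = 184 and P* = 146.
With the subsidy, sellers receive Ps = Pb + 13 for each unit, where Pb is the price buyers pay.
On the curves, Pb = 238 - 0.5Q and Ps = 946/9 + (2/9)Q; the wedge Ps − Pb = 13 gives 946/9 + (2/9)Q − (238 - 0.5Q) = 13, so Q' = 202.
Then Pb = 238 − 0.5·202 = 137 and Ps = 946/9 + (2/9)·202 = 150.
ΔCS = ½(184 + 202)(146 − 137) = 1737; ΔPS = ½(184 + 202)(150 − 146) = 772.
Government spending = 13 × 202 = 2626.
Net change = 1737 + 772 − 2626 = -117. The loss equals the DWL triangle ½·13·18.

Net change in total surplus = -£117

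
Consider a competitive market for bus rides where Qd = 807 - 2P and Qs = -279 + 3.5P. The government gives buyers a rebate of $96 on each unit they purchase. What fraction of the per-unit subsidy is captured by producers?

Pre-subsidy: 807 - 2P = -279 + 3.5P gives P* = 2172/11, Q* = 4533/11.
With the rebate, buyers effectively pay Pb = Ps − 96, where Ps is the price sellers receive.
Demand in terms of Ps becomes Qd = 807 − 2(Ps − 96) = 999 - 2Ps. Setting this equal to supply: 999 - 2Ps = -279 + 3.5Ps, so Ps = 2556/11.
Buyers pay Pb = 2556/11 − 96 = 1500/11; Q' = -279 + 3.5·(2556/11) = 5877/11.
Buyers' price falls by P* − Pb = 2172/11 − 1500/11 = 672/11; sellers' price rises by Ps − P* = 2556/11 − 2172/11 = 384/11.
So producers capture (384/11)/96 = 4/11 of each unit of subsidy.

Producer share = 4/11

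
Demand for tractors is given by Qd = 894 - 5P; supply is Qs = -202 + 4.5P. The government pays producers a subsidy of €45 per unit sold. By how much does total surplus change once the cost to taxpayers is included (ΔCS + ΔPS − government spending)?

Pre-subsidy: 894 - 5P = -202 + 4.5P gives P* = 2192/19, Q* = 6026/19.
With the subsidy, sellers receive Ps = Pb + 45 for each unit, where Pb is the price buyers pay.
Supply in terms of Pb becomes Qs = -202 + 4.5(Pb + 45) = 0.5 + 4.5Pb. Setting this equal to demand: 894 - 5Pb = 0.5 + 4.5Pb, so Pb = 1787/19.
Sellers receive Ps = 1787/19 + 45 = 2642/19; Q' = 894 − 5·(1787/19) = 8051/19.
ΔCS = ½(6026/19 + 8051/19)(2192/19 − 1787/19) = 5701185/722; ΔPS = ½(6026/19 + 8051/19)(2642/19 − 2192/19) = 3167325/361.
Government spending = 45 × 8051/19 = 362295/19.
Net change = 5701185/722 + 3167325/361 − 362295/19 = -91125/38. The loss equals the DWL triangle ½·45·2025/19.

Net change in total surplus = -91125/38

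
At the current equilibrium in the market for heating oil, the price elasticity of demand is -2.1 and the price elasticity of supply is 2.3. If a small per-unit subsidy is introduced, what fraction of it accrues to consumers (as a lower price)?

For a small subsidy around the equilibrium, the benefit split depends on the relative slopes, which at a point are proportional to the elasticities.
Buyer share = εs/(εs + |εd|) = 2.3/(2.3 + 2.1) = 23/44; seller share = |εd|/(εs + |εd|) = 21/44.

Consumer share = 23/44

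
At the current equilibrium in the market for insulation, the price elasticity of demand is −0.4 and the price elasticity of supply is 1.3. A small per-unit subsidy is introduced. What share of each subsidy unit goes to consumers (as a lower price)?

For a small subsidy around the equilibrium, the benefit split depends on the relative slopes, which at a point are proportional to the elasticities.
Buyer share = εs/(εs + |εd|) = 1.3/(1.3 + 0.4) = 13/17; seller share = |εd|/(εs + |εd|) = 4/17.

Consumer share = 13/17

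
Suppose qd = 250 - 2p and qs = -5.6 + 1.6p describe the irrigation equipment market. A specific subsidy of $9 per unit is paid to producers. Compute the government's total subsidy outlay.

Government cost = $1044

Pre-subsidy: 250 - 2p = -5.6 + 1.6p gives p* = 71, q* = 108.
With the subsidy, sellers receive ps = pb + 9 for each unit, where pb is the price buyers pay.
Supply in terms of pb becomes qs = -5.6 + 1.6(pb + 9) = 8.8 + 1.6pb. Setting this equal to demand: 250 - 2pb = 8.8 + 1.6pb, so pb = 67.
Sellers receive ps = 67 + 9 = 76; q' = 250 − 2·67 = 116.
Government outlay = subsidy × quantity = 9 × 116 = 1044.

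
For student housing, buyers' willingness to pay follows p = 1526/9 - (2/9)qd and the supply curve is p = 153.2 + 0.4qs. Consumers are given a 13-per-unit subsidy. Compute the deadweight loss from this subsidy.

Deadweight loss = 7605/56

Pre-subsidy: 1526/9 - (2/9)q = 153.2 + 0.4q gives q* = 184/7 and p* = 1146/7.
With the rebate, buyers effectively pay pb = ps − 13, where ps is the price sellers receive.
On the curves, pb = 1526/9 - (2/9)q and ps = 153.2 + 0.4q; the wedge ps − pb = 13 gives 153.2 + 0.4q − (1526/9 - (2/9)q) = 13, so q' = 1321/28.
Then pb = 1526/9 − (2/9)·(1321/28) = 2227/14 and ps = 153.2 + 0.4·(1321/28) = 2409/14.
The subsidy expands output by 1321/28 − 184/7 = 585/28 past the efficient level; on those units the gap between marginal cost and willingness to pay runs from 0 up to 13.
DWL = ½ × 13 × 585/28 = 7605/56.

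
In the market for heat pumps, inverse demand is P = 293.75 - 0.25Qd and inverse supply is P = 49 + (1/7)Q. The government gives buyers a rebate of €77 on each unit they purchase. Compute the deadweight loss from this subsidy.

Deadweight loss = €7546

Pre-subsidy: 293.75 - 0.25Q = 49 + (1/7)Q gives Q* = 623 and P* = 138.
With the rebate, buyers effectively pay Pb = Ps − 77, where Ps is the price sellers receive.
On the curves, Pb = 293.75 - 0.25Q and Ps = 49 + (1/7)Q; the wedge Ps − Pb = 77 gives 49 + (1/7)Q − (293.75 - 0.25Q) = 77, so Q' = 819.
Then Pb = 293.75 − 0.25·819 = 89 and Ps = 49 + (1/7)·819 = 166.
The subsidy expands output by 819 − 623 = 196 past the efficient level; on those units the gap between marginal cost and willingness to pay runs from 0 up to 77.
DWL = ½ × 77 × 196 = 7546.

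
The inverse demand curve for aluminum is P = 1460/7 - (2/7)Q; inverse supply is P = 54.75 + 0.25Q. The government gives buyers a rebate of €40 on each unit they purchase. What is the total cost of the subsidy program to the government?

Government cost = €14472

Pre-subsidy: 1460/7 - (2/7)Q = 54.75 + 0.25Q gives Q* = 4307/15 and P* = 1898/15.
With the rebate, buyers effectively pay Pb = Ps − 40, where Ps is the price sellers receive.
On the curves, Pb = 1460/7 - (2/7)Q and Ps = 54.75 + 0.25Q; the wedge Ps − Pb = 40 gives 54.75 + 0.25Q − (1460/7 - (2/7)Q) = 40, so Q' = 361.8.
Then Pb = 1460/7 − (2/7)·361.8 = 105.2 and Ps = 54.75 + 0.25·361.8 = 145.2.
Government outlay = subsidy × quantity = 40 × 361.8 = 14472.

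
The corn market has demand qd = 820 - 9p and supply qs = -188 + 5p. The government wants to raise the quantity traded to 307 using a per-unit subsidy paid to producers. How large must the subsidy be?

Required subsidy s = 42 per unit

At q = 307, invert demand for the buyer price: pb = (820 − 307)/9 = 57; invert supply for the seller price: ps = (307 − (-188))/5 = 99.
The subsidy must fill the gap: s = ps − pb = 99 − 57 = 42.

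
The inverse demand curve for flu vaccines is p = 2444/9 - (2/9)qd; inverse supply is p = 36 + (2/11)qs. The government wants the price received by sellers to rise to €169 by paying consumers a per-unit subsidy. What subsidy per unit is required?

Required subsidy s = €60 per unit

At a seller price of 169, quantity supplied is -198 + 5.5·169 = 731.5.
Buyers absorb 731.5 only when they pay pb = 2444/9 − (2/9)·731.5 = 109.
s = ps − pb = 169 − 109 = 60.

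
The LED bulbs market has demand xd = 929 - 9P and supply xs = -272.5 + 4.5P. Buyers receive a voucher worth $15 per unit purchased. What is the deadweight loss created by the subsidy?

Pre-subsidy: 929 - 9P = -272.5 + 4.5P gives P* = 89, x* = 128.
With the rebate, buyers effectively pay Pb = Ps − 15, where Ps is the price sellers receive.
Demand in terms of Ps becomes xd = 929 − 9(Ps − 15) = 1064 - 9Ps. Setting this equal to supply: 1064 - 9Ps = -272.5 + 4.5Ps, so Ps = 99.
Buyers pay Pb = 99 − 15 = 84; x' = -272.5 + 4.5·99 = 173.
The subsidy expands output by 173 − 128 = 45 past the efficient level; on those units the gap between marginal cost and willingness to pay runs from 0 up to 15.
DWL = ½ × 15 × 45 = 337.5.

Deadweight loss = $337.5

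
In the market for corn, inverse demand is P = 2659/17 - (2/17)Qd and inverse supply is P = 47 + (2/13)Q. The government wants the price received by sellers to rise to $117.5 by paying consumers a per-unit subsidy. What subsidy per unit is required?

Required subsidy s = $15 per unit

At a seller price of 117.5, quantity supplied is -305.5 + 6.5·117.5 = 458.25.
Buyers absorb 458.25 only when they pay Pb = 2659/17 − (2/17)·458.25 = 102.5.
s = Ps − Pb = 117.5 − 102.5 = 15.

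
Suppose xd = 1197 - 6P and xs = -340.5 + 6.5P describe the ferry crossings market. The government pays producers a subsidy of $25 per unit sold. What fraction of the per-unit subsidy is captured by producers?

Producer share = 0.48

Pre-subsidy: 1197 - 6P = -340.5 + 6.5P gives P* = 123, x* = 459.
With the subsidy, sellers receive Ps = Pb + 25 for each unit, where Pb is the price buyers pay.
Supply in terms of Pb becomes xs = -340.5 + 6.5(Pb + 25) = -178 + 6.5Pb. Setting this equal to demand: 1197 - 6Pb = -178 + 6.5Pb, so Pb = 110.
Sellers receive Ps = 110 + 25 = 135; x' = 1197 − 6·110 = 537.
Buyers' price falls by P* − Pb = 123 − 110 = 13; sellers' price rises by Ps − P* = 135 − 123 = 12.
So producers capture 12/25 = 0.48 of each unit of subsidy.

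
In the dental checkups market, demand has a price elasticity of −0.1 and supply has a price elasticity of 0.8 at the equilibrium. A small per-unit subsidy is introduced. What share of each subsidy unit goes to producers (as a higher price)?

Producer share = 1/9

For a small subsidy around the equilibrium, the benefit split depends on the relative slopes, which at a point are proportional to the elasticities.
Buyer share = εs/(εs + |εd|) = 0.8/(0.8 + 0.1) = 8/9; seller share = |εd|/(εs + |εd|) = 1/9.
So producers capture 1/9 of the subsidy.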